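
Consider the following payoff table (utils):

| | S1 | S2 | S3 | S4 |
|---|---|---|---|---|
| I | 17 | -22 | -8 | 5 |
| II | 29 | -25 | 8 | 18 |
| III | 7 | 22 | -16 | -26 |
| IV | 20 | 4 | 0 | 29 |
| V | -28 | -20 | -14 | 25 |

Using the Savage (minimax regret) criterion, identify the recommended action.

IV

Column bests: S1=29, S2=22, S3=8, S4=29.
I regrets: 12, 44, 16, 24 → max 44
II regrets: 0, 47, 0, 11 → max 47
III regrets: 22, 0, 24, 55 → max 55
IV regrets: 9, 18, 8, 0 → max 18
V regrets: 57, 42, 22, 4 → max 57
Smallest max regret = 18 → IV.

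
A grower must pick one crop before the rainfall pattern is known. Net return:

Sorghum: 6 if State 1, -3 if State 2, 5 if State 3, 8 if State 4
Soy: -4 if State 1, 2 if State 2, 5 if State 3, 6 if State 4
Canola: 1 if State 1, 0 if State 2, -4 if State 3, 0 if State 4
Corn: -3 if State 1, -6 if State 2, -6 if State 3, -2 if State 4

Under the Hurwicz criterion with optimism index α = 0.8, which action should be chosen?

Sorghum: 0.8·8 + 0.2·(-3) = 5.8
Soy: 0.8·6 + 0.2·(-4) = 4
Canola: 0.8·1 + 0.2·(-4) = 0
Corn: 0.8·(-2) + 0.2·(-6) = -2.8
Highest Hurwicz score = 5.8 → Sorghum.

Sorghum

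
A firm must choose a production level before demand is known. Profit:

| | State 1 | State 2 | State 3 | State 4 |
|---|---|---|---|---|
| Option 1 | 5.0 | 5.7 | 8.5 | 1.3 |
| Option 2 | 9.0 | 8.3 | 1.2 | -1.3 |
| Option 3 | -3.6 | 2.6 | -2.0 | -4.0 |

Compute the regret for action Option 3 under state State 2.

Best payoff under State 2 is 8.3.
Regret = 8.3 − 2.6 = 5.7.

5.7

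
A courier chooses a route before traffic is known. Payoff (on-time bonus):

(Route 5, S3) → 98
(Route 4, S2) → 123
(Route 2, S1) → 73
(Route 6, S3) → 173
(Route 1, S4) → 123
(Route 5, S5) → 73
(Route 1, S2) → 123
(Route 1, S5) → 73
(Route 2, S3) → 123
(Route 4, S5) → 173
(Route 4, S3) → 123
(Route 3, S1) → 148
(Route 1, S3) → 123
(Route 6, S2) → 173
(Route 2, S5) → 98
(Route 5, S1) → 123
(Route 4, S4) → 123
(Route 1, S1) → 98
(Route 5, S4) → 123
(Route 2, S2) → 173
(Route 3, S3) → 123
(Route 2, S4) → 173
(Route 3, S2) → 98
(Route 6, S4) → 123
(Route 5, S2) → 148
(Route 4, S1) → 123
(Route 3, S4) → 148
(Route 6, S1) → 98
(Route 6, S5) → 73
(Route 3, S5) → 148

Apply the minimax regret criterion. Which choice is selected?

Route 4

Column bests: S1=148, S2=173, S3=173, S4=173, S5=173.
Route 1 regrets: 50, 50, 50, 50, 100 → max 100
Route 2 regrets: 75, 0, 50, 0, 75 → max 75
Route 3 regrets: 0, 75, 50, 25, 25 → max 75
Route 4 regrets: 25, 50, 50, 50, 0 → max 50
Route 5 regrets: 25, 25, 75, 50, 100 → max 100
Route 6 regrets: 50, 0, 0, 50, 100 → max 100
Smallest max regret = 50 → Route 4.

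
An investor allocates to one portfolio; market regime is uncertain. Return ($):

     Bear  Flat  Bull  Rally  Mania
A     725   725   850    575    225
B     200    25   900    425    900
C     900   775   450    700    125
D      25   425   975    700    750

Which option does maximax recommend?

D

Row maxima: A=850, B=900, C=900, D=975
Best best-case = 975 → D.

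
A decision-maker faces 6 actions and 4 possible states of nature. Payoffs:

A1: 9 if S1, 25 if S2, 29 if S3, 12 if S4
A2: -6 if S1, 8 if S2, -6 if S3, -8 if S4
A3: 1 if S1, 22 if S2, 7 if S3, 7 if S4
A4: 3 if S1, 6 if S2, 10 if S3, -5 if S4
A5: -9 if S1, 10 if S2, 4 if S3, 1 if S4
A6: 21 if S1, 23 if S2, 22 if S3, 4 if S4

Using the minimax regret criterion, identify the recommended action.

Column bests: S1=21, S2=25, S3=29, S4=12.
A1 regrets: 12, 0, 0, 0 → max 12
A2 regrets: 27, 17, 35, 20 → max 35
A3 regrets: 20, 3, 22, 5 → max 22
A4 regrets: 18, 19, 19, 17 → max 19
A5 regrets: 30, 15, 25, 11 → max 30
A6 regrets: 0, 2, 7, 8 → max 8
Smallest max regret = 8 → A6.

A6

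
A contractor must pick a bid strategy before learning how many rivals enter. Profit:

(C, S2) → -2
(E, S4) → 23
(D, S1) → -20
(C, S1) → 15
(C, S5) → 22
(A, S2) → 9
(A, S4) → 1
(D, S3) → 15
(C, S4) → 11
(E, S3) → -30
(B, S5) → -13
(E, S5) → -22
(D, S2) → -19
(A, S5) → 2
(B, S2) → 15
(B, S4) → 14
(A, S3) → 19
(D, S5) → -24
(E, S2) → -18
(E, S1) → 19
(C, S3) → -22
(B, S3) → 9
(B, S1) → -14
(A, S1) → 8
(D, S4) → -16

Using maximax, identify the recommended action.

E

Row maxima: A=19, B=15, C=22, D=15, E=23
Best best-case = 23 → E.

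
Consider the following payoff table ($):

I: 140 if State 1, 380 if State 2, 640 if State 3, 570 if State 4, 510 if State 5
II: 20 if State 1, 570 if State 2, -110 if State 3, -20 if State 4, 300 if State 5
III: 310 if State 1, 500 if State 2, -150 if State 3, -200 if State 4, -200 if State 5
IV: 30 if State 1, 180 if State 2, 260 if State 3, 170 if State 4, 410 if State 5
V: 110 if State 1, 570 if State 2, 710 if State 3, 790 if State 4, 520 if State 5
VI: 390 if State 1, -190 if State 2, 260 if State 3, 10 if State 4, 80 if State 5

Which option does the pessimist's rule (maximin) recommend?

Row minima: I=140, II=-110, III=-200, IV=30, V=110, VI=-190
Best worst-case = 140 → I.

I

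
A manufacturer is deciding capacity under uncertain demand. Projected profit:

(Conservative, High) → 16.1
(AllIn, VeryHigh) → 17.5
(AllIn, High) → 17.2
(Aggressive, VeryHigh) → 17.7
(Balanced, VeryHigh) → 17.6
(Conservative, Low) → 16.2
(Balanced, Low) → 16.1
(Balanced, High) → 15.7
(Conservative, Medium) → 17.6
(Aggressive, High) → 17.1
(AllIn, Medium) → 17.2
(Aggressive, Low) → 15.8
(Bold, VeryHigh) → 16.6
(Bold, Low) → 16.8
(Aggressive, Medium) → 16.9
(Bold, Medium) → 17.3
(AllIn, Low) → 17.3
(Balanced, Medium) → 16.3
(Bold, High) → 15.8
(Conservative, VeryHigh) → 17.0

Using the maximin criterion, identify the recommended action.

Row minima: Conservative=16.1, Balanced=15.7, Aggressive=15.8, Bold=15.8, AllIn=17.2
Best worst-case = 17.2 → AllIn.

AllIn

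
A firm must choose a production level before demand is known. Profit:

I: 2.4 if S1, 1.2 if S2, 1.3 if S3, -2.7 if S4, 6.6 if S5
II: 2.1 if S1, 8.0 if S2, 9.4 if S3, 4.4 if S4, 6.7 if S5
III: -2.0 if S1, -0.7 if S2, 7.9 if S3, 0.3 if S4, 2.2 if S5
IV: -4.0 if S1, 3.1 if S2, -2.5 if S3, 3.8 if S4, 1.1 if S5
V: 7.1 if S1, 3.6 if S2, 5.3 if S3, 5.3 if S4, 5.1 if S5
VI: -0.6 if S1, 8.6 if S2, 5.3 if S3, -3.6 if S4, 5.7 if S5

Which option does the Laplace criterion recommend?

Row averages: I=1.76, II=6.12, III=1.54, IV=0.3, V=5.28, VI=3.08
Highest average = 6.12 → II.

II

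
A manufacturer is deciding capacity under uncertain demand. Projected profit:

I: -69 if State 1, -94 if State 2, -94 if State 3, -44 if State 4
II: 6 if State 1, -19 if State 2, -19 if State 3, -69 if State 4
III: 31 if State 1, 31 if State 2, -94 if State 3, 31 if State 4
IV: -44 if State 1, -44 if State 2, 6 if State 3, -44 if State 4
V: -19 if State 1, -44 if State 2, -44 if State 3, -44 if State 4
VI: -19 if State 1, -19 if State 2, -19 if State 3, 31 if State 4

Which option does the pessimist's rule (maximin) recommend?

Row minima: I=-94, II=-69, III=-94, IV=-44, V=-44, VI=-19
Best worst-case = -19 → VI.

VI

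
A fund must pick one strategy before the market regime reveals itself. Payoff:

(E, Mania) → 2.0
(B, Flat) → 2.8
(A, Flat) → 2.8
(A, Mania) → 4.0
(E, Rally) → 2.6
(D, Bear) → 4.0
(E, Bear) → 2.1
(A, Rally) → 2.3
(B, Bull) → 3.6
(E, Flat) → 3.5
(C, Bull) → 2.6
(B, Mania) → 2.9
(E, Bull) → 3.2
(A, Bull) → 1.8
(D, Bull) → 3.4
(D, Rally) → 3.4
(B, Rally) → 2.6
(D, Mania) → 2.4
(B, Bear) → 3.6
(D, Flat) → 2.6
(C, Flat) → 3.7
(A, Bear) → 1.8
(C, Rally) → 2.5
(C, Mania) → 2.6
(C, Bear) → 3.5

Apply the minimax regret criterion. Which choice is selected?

B

Column bests: Bear=4.0, Flat=3.7, Bull=3.6, Rally=3.4, Mania=4.0.
A regrets: 2.2, 0.9, 1.8, 1.1, 0.0 → max 2.2
B regrets: 0.4, 0.9, 0.0, 0.8, 1.1 → max 1.1
C regrets: 0.5, 0.0, 1.0, 0.9, 1.4 → max 1.4
D regrets: 0.0, 1.1, 0.2, 0.0, 1.6 → max 1.6
E regrets: 1.9, 0.2, 0.4, 0.8, 2.0 → max 2.0
Smallest max regret = 1.1 → B.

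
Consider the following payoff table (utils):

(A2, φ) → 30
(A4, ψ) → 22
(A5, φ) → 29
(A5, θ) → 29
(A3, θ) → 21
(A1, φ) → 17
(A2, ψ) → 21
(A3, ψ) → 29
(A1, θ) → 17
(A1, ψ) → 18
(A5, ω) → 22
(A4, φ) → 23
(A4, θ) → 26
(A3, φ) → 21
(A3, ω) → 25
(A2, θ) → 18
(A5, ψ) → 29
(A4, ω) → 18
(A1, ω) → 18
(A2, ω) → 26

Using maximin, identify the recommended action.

A5

Row minima: A1=17, A2=18, A3=21, A4=18, A5=22
Best worst-case = 22 → A5.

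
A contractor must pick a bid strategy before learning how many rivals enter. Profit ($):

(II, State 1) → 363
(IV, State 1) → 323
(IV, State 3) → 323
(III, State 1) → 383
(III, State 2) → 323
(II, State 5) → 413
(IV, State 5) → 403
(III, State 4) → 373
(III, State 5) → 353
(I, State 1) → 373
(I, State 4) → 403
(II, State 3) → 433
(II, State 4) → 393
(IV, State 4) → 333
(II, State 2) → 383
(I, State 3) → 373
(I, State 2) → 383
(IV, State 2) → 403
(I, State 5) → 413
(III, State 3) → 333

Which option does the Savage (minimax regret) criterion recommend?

Column bests: State 1=383, State 2=403, State 3=433, State 4=403, State 5=413.
I regrets: 10, 20, 60, 0, 0 → max 60
II regrets: 20, 20, 0, 10, 0 → max 20
III regrets: 0, 80, 100, 30, 60 → max 100
IV regrets: 60, 0, 110, 70, 10 → max 110
Smallest max regret = 20 → II.

II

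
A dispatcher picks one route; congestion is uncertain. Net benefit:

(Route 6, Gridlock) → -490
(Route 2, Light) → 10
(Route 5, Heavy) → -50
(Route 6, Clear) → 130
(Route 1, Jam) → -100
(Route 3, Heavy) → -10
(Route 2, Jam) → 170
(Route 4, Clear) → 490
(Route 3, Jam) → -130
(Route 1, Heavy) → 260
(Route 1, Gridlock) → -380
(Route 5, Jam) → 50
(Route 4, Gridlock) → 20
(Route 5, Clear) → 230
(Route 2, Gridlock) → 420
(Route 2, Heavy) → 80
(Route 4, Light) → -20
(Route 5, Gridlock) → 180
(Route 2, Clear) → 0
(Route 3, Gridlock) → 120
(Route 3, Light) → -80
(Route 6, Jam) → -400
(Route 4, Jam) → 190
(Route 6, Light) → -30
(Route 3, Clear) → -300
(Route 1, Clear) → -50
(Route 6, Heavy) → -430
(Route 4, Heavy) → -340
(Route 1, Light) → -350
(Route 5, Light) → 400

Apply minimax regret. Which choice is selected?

Route 5

Column bests: Clear=490, Light=400, Heavy=260, Jam=190, Gridlock=420.
Route 1 regrets: 540, 750, 0, 290, 800 → max 800
Route 2 regrets: 490, 390, 180, 20, 0 → max 490
Route 3 regrets: 790, 480, 270, 320, 300 → max 790
Route 4 regrets: 0, 420, 600, 0, 400 → max 600
Route 5 regrets: 260, 0, 310, 140, 240 → max 310
Route 6 regrets: 360, 430, 690, 590, 910 → max 910
Smallest max regret = 310 → Route 5.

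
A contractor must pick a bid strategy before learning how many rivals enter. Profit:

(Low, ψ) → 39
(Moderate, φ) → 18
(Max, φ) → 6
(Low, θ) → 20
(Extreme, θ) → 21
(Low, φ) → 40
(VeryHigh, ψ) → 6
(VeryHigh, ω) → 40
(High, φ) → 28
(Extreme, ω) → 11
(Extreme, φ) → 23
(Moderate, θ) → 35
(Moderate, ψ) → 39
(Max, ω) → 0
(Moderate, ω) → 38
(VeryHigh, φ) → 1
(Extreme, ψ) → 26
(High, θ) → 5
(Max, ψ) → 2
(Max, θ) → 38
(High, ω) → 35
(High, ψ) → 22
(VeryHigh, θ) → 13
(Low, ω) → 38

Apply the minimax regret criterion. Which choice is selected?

Column bests: θ=38, φ=40, ψ=39, ω=40.
Low regrets: 18, 0, 0, 2 → max 18
Moderate regrets: 3, 22, 0, 2 → max 22
High regrets: 33, 12, 17, 5 → max 33
VeryHigh regrets: 25, 39, 33, 0 → max 39
Extreme regrets: 17, 17, 13, 29 → max 29
Max regrets: 0, 34, 37, 40 → max 40
Smallest max regret = 18 → Low.

Low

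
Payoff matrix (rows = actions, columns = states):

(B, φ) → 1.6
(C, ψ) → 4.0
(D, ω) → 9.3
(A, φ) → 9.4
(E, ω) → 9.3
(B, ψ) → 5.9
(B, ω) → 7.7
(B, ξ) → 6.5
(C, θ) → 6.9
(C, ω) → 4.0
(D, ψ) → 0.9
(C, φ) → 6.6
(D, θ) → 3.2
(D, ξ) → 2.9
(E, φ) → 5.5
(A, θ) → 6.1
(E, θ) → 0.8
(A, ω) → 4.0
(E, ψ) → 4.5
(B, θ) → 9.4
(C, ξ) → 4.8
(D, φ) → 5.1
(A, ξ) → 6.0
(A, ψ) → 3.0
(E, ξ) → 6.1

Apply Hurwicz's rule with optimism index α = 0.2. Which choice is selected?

A: 0.2·9.4 + 0.8·3.0 = 4.28
B: 0.2·9.4 + 0.8·1.6 = 3.16
C: 0.2·6.9 + 0.8·4.0 = 4.58
D: 0.2·9.3 + 0.8·0.9 = 2.58
E: 0.2·9.3 + 0.8·0.8 = 2.5
Highest Hurwicz score = 4.58 → C.

C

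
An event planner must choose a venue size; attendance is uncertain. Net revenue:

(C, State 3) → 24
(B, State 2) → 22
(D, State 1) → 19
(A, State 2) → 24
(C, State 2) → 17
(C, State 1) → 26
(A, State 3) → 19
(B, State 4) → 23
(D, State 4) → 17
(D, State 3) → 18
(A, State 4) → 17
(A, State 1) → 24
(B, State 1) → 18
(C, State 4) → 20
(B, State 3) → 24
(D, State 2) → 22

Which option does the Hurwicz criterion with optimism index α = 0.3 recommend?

A: 0.3·24 + 0.7·17 = 19.1
B: 0.3·24 + 0.7·18 = 19.8
C: 0.3·26 + 0.7·17 = 19.7
D: 0.3·22 + 0.7·17 = 18.5
Highest Hurwicz score = 19.8 → B.

B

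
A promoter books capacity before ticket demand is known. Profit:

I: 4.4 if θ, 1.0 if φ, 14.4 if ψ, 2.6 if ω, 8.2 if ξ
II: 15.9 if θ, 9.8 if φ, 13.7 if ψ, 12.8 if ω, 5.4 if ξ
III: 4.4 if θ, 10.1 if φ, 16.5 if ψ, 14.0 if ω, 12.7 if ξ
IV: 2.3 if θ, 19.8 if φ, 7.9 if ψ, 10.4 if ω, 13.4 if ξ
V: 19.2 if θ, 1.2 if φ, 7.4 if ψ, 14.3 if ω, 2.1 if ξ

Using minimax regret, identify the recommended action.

Column bests: θ=19.2, φ=19.8, ψ=16.5, ω=14.3, ξ=13.4.
I regrets: 14.8, 18.8, 2.1, 11.7, 5.2 → max 18.8
II regrets: 3.3, 10.0, 2.8, 1.5, 8.0 → max 10.0
III regrets: 14.8, 9.7, 0.0, 0.3, 0.7 → max 14.8
IV regrets: 16.9, 0.0, 8.6, 3.9, 0.0 → max 16.9
V regrets: 0.0, 18.6, 9.1, 0.0, 11.3 → max 18.6
Smallest max regret = 10.0 → II.

II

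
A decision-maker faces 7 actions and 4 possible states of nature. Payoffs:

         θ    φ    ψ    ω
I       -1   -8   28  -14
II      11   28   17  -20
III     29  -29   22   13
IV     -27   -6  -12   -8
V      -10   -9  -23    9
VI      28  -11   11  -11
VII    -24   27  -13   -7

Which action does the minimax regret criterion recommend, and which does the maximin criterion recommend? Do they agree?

Column bests: θ=29, φ=28, ψ=28, ω=13.
I regrets: 30, 36, 0, 27 → max 36
II regrets: 18, 0, 11, 33 → max 33
III regrets: 0, 57, 6, 0 → max 57
IV regrets: 56, 34, 40, 21 → max 56
V regrets: 39, 37, 51, 4 → max 51
VI regrets: 1, 39, 17, 24 → max 39
VII regrets: 53, 1, 41, 20 → max 53
Smallest max regret = 33 → II.
Row minima: I=-14, II=-20, III=-29, IV=-27, V=-23, VI=-11, VII=-24
Best worst-case = -11 → VI.

minimax regret → II; maximin → VI (disagree)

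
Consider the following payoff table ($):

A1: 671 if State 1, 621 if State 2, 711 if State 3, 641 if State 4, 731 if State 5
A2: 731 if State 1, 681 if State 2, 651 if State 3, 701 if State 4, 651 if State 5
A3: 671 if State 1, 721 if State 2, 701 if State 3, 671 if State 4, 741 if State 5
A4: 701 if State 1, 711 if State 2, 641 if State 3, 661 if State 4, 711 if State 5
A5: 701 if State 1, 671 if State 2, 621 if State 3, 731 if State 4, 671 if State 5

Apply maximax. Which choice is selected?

Row maxima: A1=731, A2=731, A3=741, A4=711, A5=731
Best best-case = 741 → A3.

A3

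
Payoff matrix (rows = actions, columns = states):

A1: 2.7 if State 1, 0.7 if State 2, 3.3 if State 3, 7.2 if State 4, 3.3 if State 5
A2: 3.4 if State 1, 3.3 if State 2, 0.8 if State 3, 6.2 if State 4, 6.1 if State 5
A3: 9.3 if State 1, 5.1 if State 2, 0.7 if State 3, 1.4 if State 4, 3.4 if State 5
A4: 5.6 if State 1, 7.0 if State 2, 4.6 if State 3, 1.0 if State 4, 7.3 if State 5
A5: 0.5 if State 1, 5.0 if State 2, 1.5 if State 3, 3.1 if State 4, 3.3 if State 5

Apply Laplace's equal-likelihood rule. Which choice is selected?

A4

Row averages: A1=3.44, A2=3.96, A3=3.98, A4=5.1, A5=2.68
Highest average = 5.1 → A4.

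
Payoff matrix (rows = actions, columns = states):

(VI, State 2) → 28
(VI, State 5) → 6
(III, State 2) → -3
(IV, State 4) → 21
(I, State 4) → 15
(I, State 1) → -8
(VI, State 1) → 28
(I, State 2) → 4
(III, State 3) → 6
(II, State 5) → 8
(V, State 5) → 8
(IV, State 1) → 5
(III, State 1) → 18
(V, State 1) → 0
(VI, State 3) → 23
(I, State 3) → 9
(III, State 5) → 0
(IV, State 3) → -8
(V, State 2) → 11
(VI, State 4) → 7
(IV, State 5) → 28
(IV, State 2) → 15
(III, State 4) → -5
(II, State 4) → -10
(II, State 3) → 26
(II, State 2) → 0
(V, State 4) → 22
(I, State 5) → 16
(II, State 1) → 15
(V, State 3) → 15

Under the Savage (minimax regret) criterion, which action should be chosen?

VI

Column bests: State 1=28, State 2=28, State 3=26, State 4=22, State 5=28.
I regrets: 36, 24, 17, 7, 12 → max 36
II regrets: 13, 28, 0, 32, 20 → max 32
III regrets: 10, 31, 20, 27, 28 → max 31
IV regrets: 23, 13, 34, 1, 0 → max 34
V regrets: 28, 17, 11, 0, 20 → max 28
VI regrets: 0, 0, 3, 15, 22 → max 22
Smallest max regret = 22 → VI.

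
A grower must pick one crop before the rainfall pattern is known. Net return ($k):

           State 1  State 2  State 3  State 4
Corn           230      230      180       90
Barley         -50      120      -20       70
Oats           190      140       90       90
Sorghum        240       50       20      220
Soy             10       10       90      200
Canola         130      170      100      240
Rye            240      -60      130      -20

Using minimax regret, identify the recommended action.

Column bests: State 1=240, State 2=230, State 3=180, State 4=240.
Corn regrets: 10, 0, 0, 150 → max 150
Barley regrets: 290, 110, 200, 170 → max 290
Oats regrets: 50, 90, 90, 150 → max 150
Sorghum regrets: 0, 180, 160, 20 → max 180
Soy regrets: 230, 220, 90, 40 → max 230
Canola regrets: 110, 60, 80, 0 → max 110
Rye regrets: 0, 290, 50, 260 → max 290
Smallest max regret = 110 → Canola.

Canola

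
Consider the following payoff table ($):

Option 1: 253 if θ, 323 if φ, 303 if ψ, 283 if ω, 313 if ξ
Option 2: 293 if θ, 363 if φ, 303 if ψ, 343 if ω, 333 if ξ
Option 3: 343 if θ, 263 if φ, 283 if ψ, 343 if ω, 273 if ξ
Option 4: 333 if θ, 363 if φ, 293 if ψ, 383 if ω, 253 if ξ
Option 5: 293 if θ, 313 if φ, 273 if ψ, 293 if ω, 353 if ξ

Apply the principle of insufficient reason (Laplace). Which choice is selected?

Row averages: Option 1=295, Option 2=327, Option 3=301, Option 4=325, Option 5=305
Highest average = 327 → Option 2.

Option 2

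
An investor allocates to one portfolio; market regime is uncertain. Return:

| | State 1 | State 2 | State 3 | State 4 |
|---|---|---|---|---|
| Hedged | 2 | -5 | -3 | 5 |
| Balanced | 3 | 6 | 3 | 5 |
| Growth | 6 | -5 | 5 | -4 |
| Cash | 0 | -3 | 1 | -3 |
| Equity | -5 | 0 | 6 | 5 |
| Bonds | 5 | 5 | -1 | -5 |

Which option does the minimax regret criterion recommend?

Column bests: State 1=6, State 2=6, State 3=6, State 4=5.
Hedged regrets: 4, 11, 9, 0 → max 11
Balanced regrets: 3, 0, 3, 0 → max 3
Growth regrets: 0, 11, 1, 9 → max 11
Cash regrets: 6, 9, 5, 8 → max 9
Equity regrets: 11, 6, 0, 0 → max 11
Bonds regrets: 1, 1, 7, 10 → max 10
Smallest max regret = 3 → Balanced.

Balanced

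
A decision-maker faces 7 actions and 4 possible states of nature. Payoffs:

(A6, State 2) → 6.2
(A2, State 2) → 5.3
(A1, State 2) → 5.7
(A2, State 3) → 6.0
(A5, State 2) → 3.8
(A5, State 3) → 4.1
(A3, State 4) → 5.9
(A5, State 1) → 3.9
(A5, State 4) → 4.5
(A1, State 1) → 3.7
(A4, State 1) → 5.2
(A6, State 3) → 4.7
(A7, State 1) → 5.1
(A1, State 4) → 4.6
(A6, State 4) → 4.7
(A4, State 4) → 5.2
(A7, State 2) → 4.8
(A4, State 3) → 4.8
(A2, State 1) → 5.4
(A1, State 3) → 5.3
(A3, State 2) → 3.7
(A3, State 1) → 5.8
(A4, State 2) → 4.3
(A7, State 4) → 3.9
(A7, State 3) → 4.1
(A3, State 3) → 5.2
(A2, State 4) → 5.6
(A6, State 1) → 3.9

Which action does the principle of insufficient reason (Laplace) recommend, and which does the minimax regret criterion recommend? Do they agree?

Row averages: A1=4.825, A2=5.575, A3=5.15, A4=4.875, A5=4.075, A6=4.875, A7=4.475
Highest average = 5.575 → A2.
Column bests: State 1=5.8, State 2=6.2, State 3=6.0, State 4=5.9.
A1 regrets: 2.1, 0.5, 0.7, 1.3 → max 2.1
A2 regrets: 0.4, 0.9, 0.0, 0.3 → max 0.9
A3 regrets: 0.0, 2.5, 0.8, 0.0 → max 2.5
A4 regrets: 0.6, 1.9, 1.2, 0.7 → max 1.9
A5 regrets: 1.9, 2.4, 1.9, 1.4 → max 2.4
A6 regrets: 1.9, 0.0, 1.3, 1.2 → max 1.9
A7 regrets: 0.7, 1.4, 1.9, 2.0 → max 2.0
Smallest max regret = 0.9 → A2.

laplace → A2; minimax regret → A2 (agree)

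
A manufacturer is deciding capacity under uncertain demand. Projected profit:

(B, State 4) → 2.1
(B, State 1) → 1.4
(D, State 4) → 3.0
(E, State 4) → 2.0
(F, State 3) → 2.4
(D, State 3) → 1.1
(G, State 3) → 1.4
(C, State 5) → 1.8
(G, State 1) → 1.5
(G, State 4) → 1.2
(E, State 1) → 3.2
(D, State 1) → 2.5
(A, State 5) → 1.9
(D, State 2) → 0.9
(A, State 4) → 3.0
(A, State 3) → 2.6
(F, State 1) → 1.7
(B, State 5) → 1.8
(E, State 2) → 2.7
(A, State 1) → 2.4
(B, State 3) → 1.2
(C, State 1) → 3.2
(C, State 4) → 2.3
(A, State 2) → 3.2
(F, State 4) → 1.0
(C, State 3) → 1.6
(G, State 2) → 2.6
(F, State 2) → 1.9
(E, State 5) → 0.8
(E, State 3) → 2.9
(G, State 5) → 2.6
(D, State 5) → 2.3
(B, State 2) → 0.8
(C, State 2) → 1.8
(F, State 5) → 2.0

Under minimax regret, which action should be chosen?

A

Column bests: State 1=3.2, State 2=3.2, State 3=2.9, State 4=3.0, State 5=2.6.
A regrets: 0.8, 0.0, 0.3, 0.0, 0.7 → max 0.8
B regrets: 1.8, 2.4, 1.7, 0.9, 0.8 → max 2.4
C regrets: 0.0, 1.4, 1.3, 0.7, 0.8 → max 1.4
D regrets: 0.7, 2.3, 1.8, 0.0, 0.3 → max 2.3
E regrets: 0.0, 0.5, 0.0, 1.0, 1.8 → max 1.8
F regrets: 1.5, 1.3, 0.5, 2.0, 0.6 → max 2.0
G regrets: 1.7, 0.6, 1.5, 1.8, 0.0 → max 1.8
Smallest max regret = 0.8 → A.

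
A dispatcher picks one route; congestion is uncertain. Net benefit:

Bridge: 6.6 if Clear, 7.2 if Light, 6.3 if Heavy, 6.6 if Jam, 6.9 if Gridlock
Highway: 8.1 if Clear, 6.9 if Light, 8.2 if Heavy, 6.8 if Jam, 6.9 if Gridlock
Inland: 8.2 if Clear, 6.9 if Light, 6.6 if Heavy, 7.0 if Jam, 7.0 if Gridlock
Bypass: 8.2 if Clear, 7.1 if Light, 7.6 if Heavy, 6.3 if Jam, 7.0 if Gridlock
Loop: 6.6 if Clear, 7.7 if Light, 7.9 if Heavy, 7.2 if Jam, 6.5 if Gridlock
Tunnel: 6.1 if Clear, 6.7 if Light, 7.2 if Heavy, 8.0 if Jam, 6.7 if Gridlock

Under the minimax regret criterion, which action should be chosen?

Column bests: Clear=8.2, Light=7.7, Heavy=8.2, Jam=8.0, Gridlock=7.0.
Bridge regrets: 1.6, 0.5, 1.9, 1.4, 0.1 → max 1.9
Highway regrets: 0.1, 0.8, 0.0, 1.2, 0.1 → max 1.2
Inland regrets: 0.0, 0.8, 1.6, 1.0, 0.0 → max 1.6
Bypass regrets: 0.0, 0.6, 0.6, 1.7, 0.0 → max 1.7
Loop regrets: 1.6, 0.0, 0.3, 0.8, 0.5 → max 1.6
Tunnel regrets: 2.1, 1.0, 1.0, 0.0, 0.3 → max 2.1
Smallest max regret = 1.2 → Highway.

Highway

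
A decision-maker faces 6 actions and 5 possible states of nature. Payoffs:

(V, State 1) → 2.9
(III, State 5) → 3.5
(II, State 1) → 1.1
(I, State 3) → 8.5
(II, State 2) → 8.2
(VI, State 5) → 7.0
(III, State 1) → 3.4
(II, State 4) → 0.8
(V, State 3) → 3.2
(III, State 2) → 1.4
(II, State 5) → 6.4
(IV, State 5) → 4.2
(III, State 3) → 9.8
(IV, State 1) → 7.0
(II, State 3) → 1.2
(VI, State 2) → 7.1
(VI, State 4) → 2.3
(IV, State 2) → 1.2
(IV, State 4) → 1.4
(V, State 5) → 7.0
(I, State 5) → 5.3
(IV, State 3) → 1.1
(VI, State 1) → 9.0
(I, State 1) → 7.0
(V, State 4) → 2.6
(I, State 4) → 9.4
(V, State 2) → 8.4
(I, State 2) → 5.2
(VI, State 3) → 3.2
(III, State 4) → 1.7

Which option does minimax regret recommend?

Column bests: State 1=9.0, State 2=8.4, State 3=9.8, State 4=9.4, State 5=7.0.
I regrets: 2.0, 3.2, 1.3, 0.0, 1.7 → max 3.2
II regrets: 7.9, 0.2, 8.6, 8.6, 0.6 → max 8.6
III regrets: 5.6, 7.0, 0.0, 7.7, 3.5 → max 7.7
IV regrets: 2.0, 7.2, 8.7, 8.0, 2.8 → max 8.7
V regrets: 6.1, 0.0, 6.6, 6.8, 0.0 → max 6.8
VI regrets: 0.0, 1.3, 6.6, 7.1, 0.0 → max 7.1
Smallest max regret = 3.2 → I.

I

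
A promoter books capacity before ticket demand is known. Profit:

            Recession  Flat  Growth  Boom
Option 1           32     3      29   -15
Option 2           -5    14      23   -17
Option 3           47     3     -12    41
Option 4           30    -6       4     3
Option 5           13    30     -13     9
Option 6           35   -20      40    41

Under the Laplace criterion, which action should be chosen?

Row averages: Option 1=12.25, Option 2=3.75, Option 3=19.75, Option 4=7.75, Option 5=9.75, Option 6=24
Highest average = 24 → Option 6.

Option 6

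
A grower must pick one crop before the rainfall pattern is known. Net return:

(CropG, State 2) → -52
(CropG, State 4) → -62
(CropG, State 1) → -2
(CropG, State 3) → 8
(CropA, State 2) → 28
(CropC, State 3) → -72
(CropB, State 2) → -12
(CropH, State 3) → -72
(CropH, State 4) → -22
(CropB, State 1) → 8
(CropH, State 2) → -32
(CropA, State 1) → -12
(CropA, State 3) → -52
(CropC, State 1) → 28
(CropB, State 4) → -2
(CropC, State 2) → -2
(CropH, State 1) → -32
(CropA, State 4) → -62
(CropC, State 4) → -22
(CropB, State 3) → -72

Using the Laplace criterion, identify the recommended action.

Row averages: CropH=-39.5, CropA=-24.5, CropG=-27, CropB=-19.5, CropC=-17
Highest average = -17 → CropC.

CropC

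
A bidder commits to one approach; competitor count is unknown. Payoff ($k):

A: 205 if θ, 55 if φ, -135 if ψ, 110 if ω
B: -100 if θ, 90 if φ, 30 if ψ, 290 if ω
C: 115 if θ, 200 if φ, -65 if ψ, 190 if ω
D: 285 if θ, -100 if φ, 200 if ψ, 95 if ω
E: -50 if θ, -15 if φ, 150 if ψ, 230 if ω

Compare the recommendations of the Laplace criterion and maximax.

Row averages: A=58.75, B=77.5, C=110, D=120, E=78.75
Highest average = 120 → D.
Row maxima: A=205, B=290, C=200, D=285, E=230
Best best-case = 290 → B.

laplace → D; maximax → B (disagree)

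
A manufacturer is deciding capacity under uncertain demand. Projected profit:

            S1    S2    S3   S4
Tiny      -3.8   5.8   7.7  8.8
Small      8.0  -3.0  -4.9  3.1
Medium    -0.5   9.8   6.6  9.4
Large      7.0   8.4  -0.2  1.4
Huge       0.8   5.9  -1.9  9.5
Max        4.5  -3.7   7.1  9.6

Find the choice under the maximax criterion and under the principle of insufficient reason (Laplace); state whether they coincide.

maximax → Medium; laplace → Medium (agree)

Row maxima: Tiny=8.8, Small=8.0, Medium=9.8, Large=8.4, Huge=9.5, Max=9.6
Best best-case = 9.8 → Medium.
Row averages: Tiny=4.625, Small=0.8, Medium=6.325, Large=4.15, Huge=3.575, Max=4.375
Highest average = 6.325 → Medium.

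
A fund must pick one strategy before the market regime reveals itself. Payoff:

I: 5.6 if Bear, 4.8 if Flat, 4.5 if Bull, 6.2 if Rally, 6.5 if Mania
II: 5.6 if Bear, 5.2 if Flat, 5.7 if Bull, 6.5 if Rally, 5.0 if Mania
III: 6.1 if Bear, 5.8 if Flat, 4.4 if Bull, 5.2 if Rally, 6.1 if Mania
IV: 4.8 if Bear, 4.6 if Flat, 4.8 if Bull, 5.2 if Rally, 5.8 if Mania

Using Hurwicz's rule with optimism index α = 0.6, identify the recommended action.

II

I: 0.6·6.5 + 0.4·4.5 = 5.7
II: 0.6·6.5 + 0.4·5.0 = 5.9
III: 0.6·6.1 + 0.4·4.4 = 5.42
IV: 0.6·5.8 + 0.4·4.6 = 5.32
Highest Hurwicz score = 5.9 → II.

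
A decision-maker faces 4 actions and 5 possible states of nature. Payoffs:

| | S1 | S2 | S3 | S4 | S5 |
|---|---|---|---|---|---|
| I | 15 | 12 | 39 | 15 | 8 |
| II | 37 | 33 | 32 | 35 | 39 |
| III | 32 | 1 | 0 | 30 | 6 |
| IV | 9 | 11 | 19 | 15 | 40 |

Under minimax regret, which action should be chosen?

II

Column bests: S1=37, S2=33, S3=39, S4=35, S5=40.
I regrets: 22, 21, 0, 20, 32 → max 32
II regrets: 0, 0, 7, 0, 1 → max 7
III regrets: 5, 32, 39, 5, 34 → max 39
IV regrets: 28, 22, 20, 20, 0 → max 28
Smallest max regret = 7 → II.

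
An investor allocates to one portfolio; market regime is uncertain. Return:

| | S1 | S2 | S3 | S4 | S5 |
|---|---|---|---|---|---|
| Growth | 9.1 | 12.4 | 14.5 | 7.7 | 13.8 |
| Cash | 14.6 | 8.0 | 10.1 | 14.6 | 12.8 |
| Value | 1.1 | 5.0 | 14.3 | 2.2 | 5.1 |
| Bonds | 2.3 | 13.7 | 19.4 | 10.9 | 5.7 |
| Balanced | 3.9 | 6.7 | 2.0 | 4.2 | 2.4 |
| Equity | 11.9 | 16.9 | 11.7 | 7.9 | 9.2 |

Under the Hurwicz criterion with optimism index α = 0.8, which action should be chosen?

Bonds

Growth: 0.8·14.5 + 0.2·7.7 = 13.14
Cash: 0.8·14.6 + 0.2·8.0 = 13.28
Value: 0.8·14.3 + 0.2·1.1 = 11.66
Bonds: 0.8·19.4 + 0.2·2.3 = 15.98
Balanced: 0.8·6.7 + 0.2·2.0 = 5.76
Equity: 0.8·16.9 + 0.2·7.9 = 15.1
Highest Hurwicz score = 15.98 → Bonds.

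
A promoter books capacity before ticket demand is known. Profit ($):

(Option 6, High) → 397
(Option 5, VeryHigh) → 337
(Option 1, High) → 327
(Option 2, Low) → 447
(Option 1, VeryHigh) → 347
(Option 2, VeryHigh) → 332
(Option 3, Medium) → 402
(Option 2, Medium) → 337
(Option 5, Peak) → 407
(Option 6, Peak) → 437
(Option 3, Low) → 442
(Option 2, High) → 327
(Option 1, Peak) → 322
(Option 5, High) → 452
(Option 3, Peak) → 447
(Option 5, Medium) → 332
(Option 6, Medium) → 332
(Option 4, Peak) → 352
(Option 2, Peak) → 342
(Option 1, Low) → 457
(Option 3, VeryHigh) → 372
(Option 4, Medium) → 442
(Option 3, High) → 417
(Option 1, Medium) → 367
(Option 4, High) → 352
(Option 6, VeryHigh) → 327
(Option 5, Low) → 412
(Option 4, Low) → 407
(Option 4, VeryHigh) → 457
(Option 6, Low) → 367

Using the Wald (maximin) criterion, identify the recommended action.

Row minima: Option 1=322, Option 2=327, Option 3=372, Option 4=352, Option 5=332, Option 6=327
Best worst-case = 372 → Option 3.

Option 3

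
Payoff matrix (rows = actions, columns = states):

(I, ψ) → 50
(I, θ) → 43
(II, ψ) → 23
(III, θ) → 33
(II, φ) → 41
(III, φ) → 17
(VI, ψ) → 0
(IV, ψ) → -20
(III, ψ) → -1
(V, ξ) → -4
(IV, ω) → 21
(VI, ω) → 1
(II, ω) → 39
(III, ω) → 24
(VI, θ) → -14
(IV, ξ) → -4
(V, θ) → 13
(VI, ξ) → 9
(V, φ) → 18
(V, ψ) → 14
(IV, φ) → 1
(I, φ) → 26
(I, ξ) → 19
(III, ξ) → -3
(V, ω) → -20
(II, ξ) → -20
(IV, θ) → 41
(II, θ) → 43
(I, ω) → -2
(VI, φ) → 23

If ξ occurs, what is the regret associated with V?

23

Best payoff under ξ is 19.
Regret = 19 − (-4) = 23.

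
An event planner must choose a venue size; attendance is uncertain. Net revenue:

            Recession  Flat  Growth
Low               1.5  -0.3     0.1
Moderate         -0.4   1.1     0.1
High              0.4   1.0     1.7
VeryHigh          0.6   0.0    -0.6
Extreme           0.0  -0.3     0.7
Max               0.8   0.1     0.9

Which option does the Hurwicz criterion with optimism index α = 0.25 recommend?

Low: 0.25·1.5 + 0.75·(-0.3) = 0.15
Moderate: 0.25·1.1 + 0.75·(-0.4) = -0.025
High: 0.25·1.7 + 0.75·0.4 = 0.725
VeryHigh: 0.25·0.6 + 0.75·(-0.6) = -0.3
Extreme: 0.25·0.7 + 0.75·(-0.3) = -0.05
Max: 0.25·0.9 + 0.75·0.1 = 0.3
Highest Hurwicz score = 0.725 → High.

High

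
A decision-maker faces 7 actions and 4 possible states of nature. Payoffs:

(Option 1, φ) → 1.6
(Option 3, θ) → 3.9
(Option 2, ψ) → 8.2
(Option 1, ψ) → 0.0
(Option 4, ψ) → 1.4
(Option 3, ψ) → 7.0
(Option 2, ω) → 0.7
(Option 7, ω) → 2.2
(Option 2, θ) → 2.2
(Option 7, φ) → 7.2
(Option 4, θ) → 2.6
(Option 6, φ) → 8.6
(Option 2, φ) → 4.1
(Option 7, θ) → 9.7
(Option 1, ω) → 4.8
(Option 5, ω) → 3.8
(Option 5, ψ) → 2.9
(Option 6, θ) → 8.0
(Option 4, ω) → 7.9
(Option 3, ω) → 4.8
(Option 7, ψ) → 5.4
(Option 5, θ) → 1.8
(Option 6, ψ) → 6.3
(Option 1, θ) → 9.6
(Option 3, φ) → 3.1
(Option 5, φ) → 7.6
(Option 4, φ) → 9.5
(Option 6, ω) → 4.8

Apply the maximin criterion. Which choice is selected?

Option 6

Row minima: Option 1=0.0, Option 2=0.7, Option 3=3.1, Option 4=1.4, Option 5=1.8, Option 6=4.8, Option 7=2.2
Best worst-case = 4.8 → Option 6.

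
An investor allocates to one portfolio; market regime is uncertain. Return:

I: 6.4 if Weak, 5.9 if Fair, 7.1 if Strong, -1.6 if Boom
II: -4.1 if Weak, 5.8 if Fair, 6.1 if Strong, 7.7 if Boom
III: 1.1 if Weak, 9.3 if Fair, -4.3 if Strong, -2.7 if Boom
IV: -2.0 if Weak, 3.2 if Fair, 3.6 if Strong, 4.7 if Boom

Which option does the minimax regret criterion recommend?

Column bests: Weak=6.4, Fair=9.3, Strong=7.1, Boom=7.7.
I regrets: 0.0, 3.4, 0.0, 9.3 → max 9.3
II regrets: 10.5, 3.5, 1.0, 0.0 → max 10.5
III regrets: 5.3, 0.0, 11.4, 10.4 → max 11.4
IV regrets: 8.4, 6.1, 3.5, 3.0 → max 8.4
Smallest max regret = 8.4 → IV.

IV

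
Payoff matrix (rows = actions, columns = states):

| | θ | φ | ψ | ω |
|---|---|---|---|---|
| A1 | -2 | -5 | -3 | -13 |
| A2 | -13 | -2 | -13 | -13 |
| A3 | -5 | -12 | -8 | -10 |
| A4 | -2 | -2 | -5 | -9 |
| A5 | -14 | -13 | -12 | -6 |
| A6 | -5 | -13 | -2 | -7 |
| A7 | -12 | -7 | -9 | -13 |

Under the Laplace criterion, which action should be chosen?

Row averages: A1=-5.75, A2=-10.25, A3=-8.75, A4=-4.5, A5=-11.25, A6=-6.75, A7=-10.25
Highest average = -4.5 → A4.

A4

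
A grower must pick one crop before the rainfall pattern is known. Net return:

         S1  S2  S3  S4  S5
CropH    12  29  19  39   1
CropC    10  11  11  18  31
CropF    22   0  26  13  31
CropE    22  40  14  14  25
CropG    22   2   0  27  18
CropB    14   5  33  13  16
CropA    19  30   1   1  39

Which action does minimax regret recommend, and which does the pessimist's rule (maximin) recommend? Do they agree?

Column bests: S1=22, S2=40, S3=33, S4=39, S5=39.
CropH regrets: 10, 11, 14, 0, 38 → max 38
CropC regrets: 12, 29, 22, 21, 8 → max 29
CropF regrets: 0, 40, 7, 26, 8 → max 40
CropE regrets: 0, 0, 19, 25, 14 → max 25
CropG regrets: 0, 38, 33, 12, 21 → max 38
CropB regrets: 8, 35, 0, 26, 23 → max 35
CropA regrets: 3, 10, 32, 38, 0 → max 38
Smallest max regret = 25 → CropE.
Row minima: CropH=1, CropC=10, CropF=0, CropE=14, CropG=0, CropB=5, CropA=1
Best worst-case = 14 → CropE.

minimax regret → CropE; maximin → CropE (agree)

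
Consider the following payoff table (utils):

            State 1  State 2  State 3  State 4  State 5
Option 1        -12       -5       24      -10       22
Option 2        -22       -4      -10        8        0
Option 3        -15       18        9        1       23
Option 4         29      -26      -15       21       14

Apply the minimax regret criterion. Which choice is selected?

Option 1

Column bests: State 1=29, State 2=18, State 3=24, State 4=21, State 5=23.
Option 1 regrets: 41, 23, 0, 31, 1 → max 41
Option 2 regrets: 51, 22, 34, 13, 23 → max 51
Option 3 regrets: 44, 0, 15, 20, 0 → max 44
Option 4 regrets: 0, 44, 39, 0, 9 → max 44
Smallest max regret = 41 → Option 1.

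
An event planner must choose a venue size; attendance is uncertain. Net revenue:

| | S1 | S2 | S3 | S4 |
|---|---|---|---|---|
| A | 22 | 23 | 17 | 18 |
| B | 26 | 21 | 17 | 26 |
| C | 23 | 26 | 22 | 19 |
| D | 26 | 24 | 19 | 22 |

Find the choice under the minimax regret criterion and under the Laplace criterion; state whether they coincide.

minimax regret → D; laplace → D (agree)

Column bests: S1=26, S2=26, S3=22, S4=26.
A regrets: 4, 3, 5, 8 → max 8
B regrets: 0, 5, 5, 0 → max 5
C regrets: 3, 0, 0, 7 → max 7
D regrets: 0, 2, 3, 4 → max 4
Smallest max regret = 4 → D.
Row averages: A=20, B=22.5, C=22.5, D=22.75
Highest average = 22.75 → D.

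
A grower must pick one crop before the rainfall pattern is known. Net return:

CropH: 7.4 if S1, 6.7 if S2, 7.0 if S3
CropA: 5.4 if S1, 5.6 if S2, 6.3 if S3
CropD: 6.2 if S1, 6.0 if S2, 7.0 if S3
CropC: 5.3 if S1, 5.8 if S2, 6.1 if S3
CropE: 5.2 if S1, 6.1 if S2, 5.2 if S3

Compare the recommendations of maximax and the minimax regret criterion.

maximax → CropH; minimax regret → CropH (agree)

Row maxima: CropH=7.4, CropA=6.3, CropD=7.0, CropC=6.1, CropE=6.1
Best best-case = 7.4 → CropH.
Column bests: S1=7.4, S2=6.7, S3=7.0.
CropH regrets: 0.0, 0.0, 0.0 → max 0.0
CropA regrets: 2.0, 1.1, 0.7 → max 2.0
CropD regrets: 1.2, 0.7, 0.0 → max 1.2
CropC regrets: 2.1, 0.9, 0.9 → max 2.1
CropE regrets: 2.2, 0.6, 1.8 → max 2.2
Smallest max regret = 0.0 → CropH.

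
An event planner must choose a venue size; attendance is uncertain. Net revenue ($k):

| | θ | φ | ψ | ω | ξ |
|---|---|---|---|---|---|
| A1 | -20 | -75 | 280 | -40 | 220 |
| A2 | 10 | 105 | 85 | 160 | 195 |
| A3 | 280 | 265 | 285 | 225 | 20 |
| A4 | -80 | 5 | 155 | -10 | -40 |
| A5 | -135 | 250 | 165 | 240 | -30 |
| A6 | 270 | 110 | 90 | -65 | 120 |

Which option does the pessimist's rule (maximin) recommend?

Row minima: A1=-75, A2=10, A3=20, A4=-80, A5=-135, A6=-65
Best worst-case = 20 → A3.

A3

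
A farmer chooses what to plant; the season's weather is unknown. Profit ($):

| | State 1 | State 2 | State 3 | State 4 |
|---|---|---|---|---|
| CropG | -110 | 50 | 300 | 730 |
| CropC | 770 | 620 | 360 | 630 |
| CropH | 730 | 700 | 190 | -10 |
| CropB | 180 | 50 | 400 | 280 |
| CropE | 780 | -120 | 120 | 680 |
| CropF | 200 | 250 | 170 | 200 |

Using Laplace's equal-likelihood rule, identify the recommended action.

Row averages: CropG=242.5, CropC=595, CropH=402.5, CropB=227.5, CropE=365, CropF=205
Highest average = 595 → CropC.

CropC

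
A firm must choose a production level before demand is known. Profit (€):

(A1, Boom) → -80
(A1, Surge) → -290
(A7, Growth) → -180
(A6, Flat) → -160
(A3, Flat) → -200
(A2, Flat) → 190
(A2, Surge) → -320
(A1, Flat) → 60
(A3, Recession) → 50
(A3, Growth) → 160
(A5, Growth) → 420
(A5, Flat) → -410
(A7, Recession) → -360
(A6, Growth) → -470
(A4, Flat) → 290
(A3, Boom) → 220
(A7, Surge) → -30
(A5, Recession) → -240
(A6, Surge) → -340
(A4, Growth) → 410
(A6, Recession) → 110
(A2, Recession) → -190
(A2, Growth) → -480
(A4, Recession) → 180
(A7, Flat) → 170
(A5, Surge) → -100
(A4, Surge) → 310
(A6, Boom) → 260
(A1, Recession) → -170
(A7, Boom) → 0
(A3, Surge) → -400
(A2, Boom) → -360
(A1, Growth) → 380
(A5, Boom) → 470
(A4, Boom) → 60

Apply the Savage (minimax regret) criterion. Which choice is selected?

A4

Column bests: Recession=180, Flat=290, Growth=420, Boom=470, Surge=310.
A1 regrets: 350, 230, 40, 550, 600 → max 600
A2 regrets: 370, 100, 900, 830, 630 → max 900
A3 regrets: 130, 490, 260, 250, 710 → max 710
A4 regrets: 0, 0, 10, 410, 0 → max 410
A5 regrets: 420, 700, 0, 0, 410 → max 700
A6 regrets: 70, 450, 890, 210, 650 → max 890
A7 regrets: 540, 120, 600, 470, 340 → max 600
Smallest max regret = 410 → A4.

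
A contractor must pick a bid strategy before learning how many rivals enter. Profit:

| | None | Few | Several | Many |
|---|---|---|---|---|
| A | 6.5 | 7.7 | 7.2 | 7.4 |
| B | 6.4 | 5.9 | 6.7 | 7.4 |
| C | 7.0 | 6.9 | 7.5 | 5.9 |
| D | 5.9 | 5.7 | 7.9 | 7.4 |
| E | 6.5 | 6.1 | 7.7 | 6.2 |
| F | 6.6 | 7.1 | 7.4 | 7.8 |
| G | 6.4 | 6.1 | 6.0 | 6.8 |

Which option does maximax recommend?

D

Row maxima: A=7.7, B=7.4, C=7.5, D=7.9, E=7.7, F=7.8, G=6.8
Best best-case = 7.9 → D.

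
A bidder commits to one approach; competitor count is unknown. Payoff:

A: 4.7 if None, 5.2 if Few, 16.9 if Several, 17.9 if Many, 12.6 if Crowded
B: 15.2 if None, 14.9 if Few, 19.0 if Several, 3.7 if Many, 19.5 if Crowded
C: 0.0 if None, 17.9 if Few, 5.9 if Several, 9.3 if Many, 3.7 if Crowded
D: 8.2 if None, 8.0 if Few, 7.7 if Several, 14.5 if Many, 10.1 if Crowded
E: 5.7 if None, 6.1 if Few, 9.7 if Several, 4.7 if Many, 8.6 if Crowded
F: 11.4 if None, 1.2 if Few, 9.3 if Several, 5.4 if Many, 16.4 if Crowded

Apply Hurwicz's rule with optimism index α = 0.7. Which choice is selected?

B

A: 0.7·17.9 + 0.3·4.7 = 13.94
B: 0.7·19.5 + 0.3·3.7 = 14.76
C: 0.7·17.9 + 0.3·0.0 = 12.53
D: 0.7·14.5 + 0.3·7.7 = 12.46
E: 0.7·9.7 + 0.3·4.7 = 8.2
F: 0.7·16.4 + 0.3·1.2 = 11.84
Highest Hurwicz score = 14.76 → B.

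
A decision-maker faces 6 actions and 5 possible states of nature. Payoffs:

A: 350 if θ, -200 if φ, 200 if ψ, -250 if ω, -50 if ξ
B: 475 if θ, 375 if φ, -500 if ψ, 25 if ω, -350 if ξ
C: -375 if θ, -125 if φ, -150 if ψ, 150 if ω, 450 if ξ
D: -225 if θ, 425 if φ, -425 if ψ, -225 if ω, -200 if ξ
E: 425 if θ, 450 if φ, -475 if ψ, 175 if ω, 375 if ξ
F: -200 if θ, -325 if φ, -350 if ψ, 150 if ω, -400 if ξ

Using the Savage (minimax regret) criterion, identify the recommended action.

Column bests: θ=475, φ=450, ψ=200, ω=175, ξ=450.
A regrets: 125, 650, 0, 425, 500 → max 650
B regrets: 0, 75, 700, 150, 800 → max 800
C regrets: 850, 575, 350, 25, 0 → max 850
D regrets: 700, 25, 625, 400, 650 → max 700
E regrets: 50, 0, 675, 0, 75 → max 675
F regrets: 675, 775, 550, 25, 850 → max 850
Smallest max regret = 650 → A.

A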